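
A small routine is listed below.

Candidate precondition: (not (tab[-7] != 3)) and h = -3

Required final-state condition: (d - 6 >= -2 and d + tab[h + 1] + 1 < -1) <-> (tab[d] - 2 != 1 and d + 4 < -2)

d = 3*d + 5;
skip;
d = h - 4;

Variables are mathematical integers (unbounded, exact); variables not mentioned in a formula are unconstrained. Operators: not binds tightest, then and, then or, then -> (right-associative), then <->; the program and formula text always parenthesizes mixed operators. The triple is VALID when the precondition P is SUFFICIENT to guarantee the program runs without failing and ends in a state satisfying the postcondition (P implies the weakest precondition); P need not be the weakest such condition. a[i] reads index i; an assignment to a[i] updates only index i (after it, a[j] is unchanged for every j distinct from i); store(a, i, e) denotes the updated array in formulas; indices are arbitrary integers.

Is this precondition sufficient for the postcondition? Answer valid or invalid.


Working backward. After the program, the postcondition (d - 6 >= -2 and d + tab[h + 1] + 1 < -1) <-> (tab[d] - 2 != 1 and d + 4 < -2) must hold; in canonical form it is (d >= 4 and tab[h + 1] + d < -2) <-> (tab[d] != 3 and d < -6).
Before d := h - 4: (h >= 8 and tab[h + 1] + h < 2) <-> (tab[h - 4] != 3 and h < -2)
Before skip: (h >= 8 and tab[h + 1] + h < 2) <-> (tab[h - 4] != 3 and h < -2)
Before d := 3*d + 5: (h >= 8 and tab[h + 1] + h < 2) <-> (tab[h - 4] != 3 and h < -2)
The weakest precondition is (h >= 8 and tab[h + 1] + h < 2) <-> (tab[h - 4] != 3 and h < -2).
Check whether (not (tab[-7] != 3)) and h = -3 implies it.
Every state satisfying the precondition satisfies the weakest precondition: the implication holds.
Answer: valid


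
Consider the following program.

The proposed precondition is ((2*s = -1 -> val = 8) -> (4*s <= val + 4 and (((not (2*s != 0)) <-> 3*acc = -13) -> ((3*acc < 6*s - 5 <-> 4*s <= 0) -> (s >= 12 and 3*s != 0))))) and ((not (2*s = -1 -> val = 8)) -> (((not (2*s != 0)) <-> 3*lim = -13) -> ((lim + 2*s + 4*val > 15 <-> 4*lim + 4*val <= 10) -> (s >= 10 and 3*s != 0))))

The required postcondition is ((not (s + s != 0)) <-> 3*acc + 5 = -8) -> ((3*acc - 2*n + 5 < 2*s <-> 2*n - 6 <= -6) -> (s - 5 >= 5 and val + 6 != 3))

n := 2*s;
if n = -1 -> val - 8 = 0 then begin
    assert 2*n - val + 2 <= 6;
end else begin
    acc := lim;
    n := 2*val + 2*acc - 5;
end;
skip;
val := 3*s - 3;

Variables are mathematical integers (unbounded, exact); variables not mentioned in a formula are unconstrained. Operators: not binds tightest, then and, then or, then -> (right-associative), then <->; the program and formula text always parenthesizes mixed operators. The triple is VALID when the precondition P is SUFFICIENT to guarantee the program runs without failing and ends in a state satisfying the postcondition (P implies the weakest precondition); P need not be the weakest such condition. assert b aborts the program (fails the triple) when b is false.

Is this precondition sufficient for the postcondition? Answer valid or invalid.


Working backward. After the program, the postcondition ((not (s + s != 0)) <-> 3*acc + 5 = -8) -> ((3*acc - 2*n + 5 < 2*s <-> 2*n - 6 <= -6) -> (s - 5 >= 5 and val + 6 != 3)) must hold; in canonical form it is ((not (2*s != 0)) <-> 3*acc = -13) -> ((3*acc < 2*n + 2*s - 5 <-> 2*n <= 0) -> (s >= 10 and val != -3)).
Before val := 3*s - 3: ((not (2*s != 0)) <-> 3*acc = -13) -> ((3*acc < 2*n + 2*s - 5 <-> 2*n <= 0) -> (s >= 10 and 3*s != 0))
Before skip: ((not (2*s != 0)) <-> 3*acc = -13) -> ((3*acc < 2*n + 2*s - 5 <-> 2*n <= 0) -> (s >= 10 and 3*s != 0))
Then branch requires 2*n <= val + 4 and (((not (2*s != 0)) <-> 3*acc = -13) -> ((3*acc < 2*n + 2*s - 5 <-> 2*n <= 0) -> (s >= 10 and 3*s != 0))); else branch requires ((not (2*s != 0)) <-> 3*lim = -13) -> ((lim + 2*s + 4*val > 15 <-> 4*lim + 4*val <= 10) -> (s >= 10 and 3*s != 0)).
Before the if: ((n = -1 -> val = 8) -> (2*n <= val + 4 and (((not (2*s != 0)) <-> 3*acc = -13) -> ((3*acc < 2*n + 2*s - 5 <-> 2*n <= 0) -> (s >= 10 and 3*s != 0))))) and ((not (n = -1 -> val = 8)) -> (((not (2*s != 0)) <-> 3*lim = -13) -> ((lim + 2*s + 4*val > 15 <-> 4*lim + 4*val <= 10) -> (s >= 10 and 3*s != 0))))
Before n := 2*s: ((2*s = -1 -> val = 8) -> (4*s <= val + 4 and (((not (2*s != 0)) <-> 3*acc = -13) -> ((3*acc < 6*s - 5 <-> 4*s <= 0) -> (s >= 10 and 3*s != 0))))) and ((not (2*s = -1 -> val = 8)) -> (((not (2*s != 0)) <-> 3*lim = -13) -> ((lim + 2*s + 4*val > 15 <-> 4*lim + 4*val <= 10) -> (s >= 10 and 3*s != 0))))
The weakest precondition is ((2*s = -1 -> val = 8) -> (4*s <= val + 4 and (((not (2*s != 0)) <-> 3*acc = -13) -> ((3*acc < 6*s - 5 <-> 4*s <= 0) -> (s >= 10 and 3*s != 0))))) and ((not (2*s = -1 -> val = 8)) -> (((not (2*s != 0)) <-> 3*lim = -13) -> ((lim + 2*s + 4*val > 15 <-> 4*lim + 4*val <= 10) -> (s >= 10 and 3*s != 0)))).
Check whether ((2*s = -1 -> val = 8) -> (4*s <= val + 4 and (((not (2*s != 0)) <-> 3*acc = -13) -> ((3*acc < 6*s - 5 <-> 4*s <= 0) -> (s >= 12 and 3*s != 0))))) and ((not (2*s = -1 -> val = 8)) -> (((not (2*s != 0)) <-> 3*lim = -13) -> ((lim + 2*s + 4*val > 15 <-> 4*lim + 4*val <= 10) -> (s >= 10 and 3*s != 0)))) implies it.
Every state satisfying the precondition satisfies the weakest precondition: the implication holds.
Answer: valid


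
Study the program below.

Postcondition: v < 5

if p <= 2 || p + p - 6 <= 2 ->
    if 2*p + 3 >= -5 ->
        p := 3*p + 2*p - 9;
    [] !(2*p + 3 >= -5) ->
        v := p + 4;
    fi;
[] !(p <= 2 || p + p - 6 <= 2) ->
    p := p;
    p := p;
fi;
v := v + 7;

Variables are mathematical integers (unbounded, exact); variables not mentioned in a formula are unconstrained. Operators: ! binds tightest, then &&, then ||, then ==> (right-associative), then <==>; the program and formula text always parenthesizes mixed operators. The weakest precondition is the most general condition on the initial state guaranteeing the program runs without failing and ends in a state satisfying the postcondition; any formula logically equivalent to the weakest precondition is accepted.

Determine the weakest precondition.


Working backward. After the program, v < 5 must hold.
Before v := v + 7: v < -2
Then branch requires (2*p >= -8 ==> v < -2) && ((!(2*p >= -8)) ==> p < -6); else branch requires v < -2.
Before the if: ((p <= 2 || 2*p <= 8) ==> ((2*p >= -8 ==> v < -2) && ((!(2*p >= -8)) ==> p < -6))) && ((!(p <= 2 || 2*p <= 8)) ==> v < -2)
Answer: WP = ((p <= 2 || 2*p <= 8) ==> ((2*p >= -8 ==> v < -2) && ((!(2*p >= -8)) ==> p < -6))) && ((!(p <= 2 || 2*p <= 8)) ==> v < -2)


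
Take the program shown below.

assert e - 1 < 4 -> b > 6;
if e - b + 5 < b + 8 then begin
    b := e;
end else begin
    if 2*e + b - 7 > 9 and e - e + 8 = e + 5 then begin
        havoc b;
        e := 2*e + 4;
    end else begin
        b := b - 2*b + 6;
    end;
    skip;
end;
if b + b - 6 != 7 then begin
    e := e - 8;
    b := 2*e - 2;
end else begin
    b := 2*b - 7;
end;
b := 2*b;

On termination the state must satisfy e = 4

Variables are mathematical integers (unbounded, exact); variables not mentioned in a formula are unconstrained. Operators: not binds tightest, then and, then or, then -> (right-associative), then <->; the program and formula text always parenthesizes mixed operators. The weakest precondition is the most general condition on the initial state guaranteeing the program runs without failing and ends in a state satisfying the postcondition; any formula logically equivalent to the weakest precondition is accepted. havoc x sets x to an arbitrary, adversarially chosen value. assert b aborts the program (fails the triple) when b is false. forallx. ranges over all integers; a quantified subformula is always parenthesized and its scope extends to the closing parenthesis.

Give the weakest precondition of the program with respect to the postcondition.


Working backward. After the program, e = 4 must hold.
Before b := 2*b: e = 4
Then branch requires e = 12; else branch requires e = 4.
Before the if: (2*b != 13 -> e = 12) and ((not (2*b != 13)) -> e = 4)
Then branch requires (2*e != 13 -> e = 12) and ((not (2*e != 13)) -> e = 4); else branch requires ((b + 2*e > 16 and e = 3) -> (forall b_1. ((2*b_1 != 13 -> 2*e = 8) and ((not (2*b_1 != 13)) -> 2*e = 0)))) and ((not (b + 2*e > 16 and e = 3)) -> ((2*b != -1 -> e = 12) and ((not (2*b != -1)) -> e = 4))).
Before the if: (e < 2*b + 3 -> ((2*e != 13 -> e = 12) and ((not (2*e != 13)) -> e = 4))) and ((not (e < 2*b + 3)) -> (((b + 2*e > 16 and e = 3) -> (forall b_1. ((2*b_1 != 13 -> 2*e = 8) and ((not (2*b_1 != 13)) -> 2*e = 0)))) and ((not (b + 2*e > 16 and e = 3)) -> ((2*b != -1 -> e = 12) and ((not (2*b != -1)) -> e = 4)))))
Before assert e - 1 < 4 -> b > 6: (e < 5 -> b > 6) and (e < 2*b + 3 -> ((2*e != 13 -> e = 12) and ((not (2*e != 13)) -> e = 4))) and ((not (e < 2*b + 3)) -> (((b + 2*e > 16 and e = 3) -> (forall b_1. ((2*b_1 != 13 -> 2*e = 8) and ((not (2*b_1 != 13)) -> 2*e = 0)))) and ((not (b + 2*e > 16 and e = 3)) -> ((2*b != -1 -> e = 12) and ((not (2*b != -1)) -> e = 4)))))
Answer: WP = (e < 5 -> b > 6) and (e < 2*b + 3 -> ((2*e != 13 -> e = 12) and ((not (2*e != 13)) -> e = 4))) and ((not (e < 2*b + 3)) -> (((b + 2*e > 16 and e = 3) -> (forall b_1. ((2*b_1 != 13 -> 2*e = 8) and ((not (2*b_1 != 13)) -> 2*e = 0)))) and ((not (b + 2*e > 16 and e = 3)) -> ((2*b != -1 -> e = 12) and ((not (2*b != -1)) -> e = 4)))))


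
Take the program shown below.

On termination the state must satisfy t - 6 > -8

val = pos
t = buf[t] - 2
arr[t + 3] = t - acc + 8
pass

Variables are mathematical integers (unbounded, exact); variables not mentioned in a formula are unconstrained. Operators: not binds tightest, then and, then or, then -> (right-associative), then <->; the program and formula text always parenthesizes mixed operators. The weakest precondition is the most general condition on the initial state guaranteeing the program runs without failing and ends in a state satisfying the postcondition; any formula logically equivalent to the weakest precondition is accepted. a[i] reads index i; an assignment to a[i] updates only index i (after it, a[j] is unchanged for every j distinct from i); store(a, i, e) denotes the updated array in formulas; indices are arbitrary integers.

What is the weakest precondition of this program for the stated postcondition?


Working backward. After the program, the postcondition t - 6 > -8 must hold; in canonical form it is t > -2.
Before skip: t > -2
Before arr[t + 3] := t - acc + 8: t > -2
Before t := buf[t] - 2: buf[t] > 0
Before val := pos: buf[t] > 0
Answer: WP = buf[t] > 0


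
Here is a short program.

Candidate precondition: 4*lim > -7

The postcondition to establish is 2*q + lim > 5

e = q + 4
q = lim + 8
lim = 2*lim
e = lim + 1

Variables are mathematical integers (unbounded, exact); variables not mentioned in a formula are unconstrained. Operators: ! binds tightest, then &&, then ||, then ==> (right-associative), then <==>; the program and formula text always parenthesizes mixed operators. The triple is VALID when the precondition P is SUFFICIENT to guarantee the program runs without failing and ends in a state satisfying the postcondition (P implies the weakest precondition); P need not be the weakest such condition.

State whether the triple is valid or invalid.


Working backward. After the program, the postcondition 2*q + lim > 5 must hold; in canonical form it is lim + 2*q > 5.
Before e := lim + 1: lim + 2*q > 5
Before lim := 2*lim: 2*lim + 2*q > 5
Before q := lim + 8: 4*lim > -11
Before e := q + 4: 4*lim > -11
The weakest precondition is 4*lim > -11.
Check whether 4*lim > -7 implies it.
Every state satisfying the precondition satisfies the weakest precondition: the implication holds.
Answer: valid


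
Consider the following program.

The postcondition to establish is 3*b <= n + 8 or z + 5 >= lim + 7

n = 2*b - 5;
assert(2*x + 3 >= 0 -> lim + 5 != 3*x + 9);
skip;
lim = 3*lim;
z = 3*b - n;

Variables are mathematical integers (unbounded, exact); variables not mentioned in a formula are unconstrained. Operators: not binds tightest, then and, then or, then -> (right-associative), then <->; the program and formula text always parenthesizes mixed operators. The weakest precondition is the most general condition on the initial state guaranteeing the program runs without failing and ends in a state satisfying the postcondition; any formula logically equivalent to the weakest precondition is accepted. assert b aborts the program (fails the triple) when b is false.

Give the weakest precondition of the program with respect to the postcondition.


Working backward. After the program, the postcondition 3*b <= n + 8 or z + 5 >= lim + 7 must hold; in canonical form it is 3*b <= n + 8 or z >= lim + 2.
Before z := 3*b - n: 3*b <= n + 8 or 3*b >= lim + n + 2
Before lim := 3*lim: 3*b <= n + 8 or 3*b >= 3*lim + n + 2
Before skip: 3*b <= n + 8 or 3*b >= 3*lim + n + 2
Before assert 2*x + 3 >= 0 -> lim + 5 != 3*x + 9: (2*x >= -3 -> lim != 3*x + 4) and (3*b <= n + 8 or 3*b >= 3*lim + n + 2)
Before n := 2*b - 5: (2*x >= -3 -> lim != 3*x + 4) and (b <= 3 or b >= 3*lim - 3)
Answer: WP = (2*x >= -3 -> lim != 3*x + 4) and (b <= 3 or b >= 3*lim - 3)


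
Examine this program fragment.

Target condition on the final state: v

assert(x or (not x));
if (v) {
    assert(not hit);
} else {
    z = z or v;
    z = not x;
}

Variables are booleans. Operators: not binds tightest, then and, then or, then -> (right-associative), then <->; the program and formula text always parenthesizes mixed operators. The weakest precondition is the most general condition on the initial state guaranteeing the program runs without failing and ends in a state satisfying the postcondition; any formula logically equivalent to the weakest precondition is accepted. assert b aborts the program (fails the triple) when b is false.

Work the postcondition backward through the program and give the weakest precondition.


Working backward. After the program, v must hold.
Then branch requires (not hit) and v; else branch requires v.
Before the if: (v -> ((not hit) and v)) and ((not v) -> v)
Before assert x or (not x): (v -> ((not hit) and v)) and ((not v) -> v)
Answer: WP = (v -> ((not hit) and v)) and ((not v) -> v)


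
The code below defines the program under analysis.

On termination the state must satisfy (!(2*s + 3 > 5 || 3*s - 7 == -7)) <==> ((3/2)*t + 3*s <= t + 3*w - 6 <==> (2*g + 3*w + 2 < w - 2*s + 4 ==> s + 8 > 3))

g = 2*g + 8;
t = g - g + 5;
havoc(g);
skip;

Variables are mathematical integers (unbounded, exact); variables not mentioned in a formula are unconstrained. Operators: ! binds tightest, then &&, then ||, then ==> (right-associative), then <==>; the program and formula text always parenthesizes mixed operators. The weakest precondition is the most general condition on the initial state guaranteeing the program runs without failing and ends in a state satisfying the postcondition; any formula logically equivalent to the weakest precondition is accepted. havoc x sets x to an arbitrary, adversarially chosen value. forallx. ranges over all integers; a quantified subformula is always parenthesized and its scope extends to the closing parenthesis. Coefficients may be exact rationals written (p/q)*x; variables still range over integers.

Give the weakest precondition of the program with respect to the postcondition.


Working backward. After the program, the postcondition (!(2*s + 3 > 5 || 3*s - 7 == -7)) <==> ((3/2)*t + 3*s <= t + 3*w - 6 <==> (2*g + 3*w + 2 < w - 2*s + 4 ==> s + 8 > 3)) must hold; in canonical form it is (!(2*s > 2 || 3*s == 0)) <==> (3*s + (1/2)*t <= 3*w - 6 <==> (2*g + 2*s + 2*w < 2 ==> s > -5)).
Before skip: (!(2*s > 2 || 3*s == 0)) <==> (3*s + (1/2)*t <= 3*w - 6 <==> (2*g + 2*s + 2*w < 2 ==> s > -5))
Before havoc g: forall g_1. ((!(2*s > 2 || 3*s == 0)) <==> (3*s + (1/2)*t <= 3*w - 6 <==> (2*g_1 + 2*s + 2*w < 2 ==> s > -5)))
Before t := g - g + 5: forall g_1. ((!(2*s > 2 || 3*s == 0)) <==> (3*s <= 3*w - 17/2 <==> (2*g_1 + 2*s + 2*w < 2 ==> s > -5)))
Before g := 2*g + 8: forall g_1. ((!(2*s > 2 || 3*s == 0)) <==> (3*s <= 3*w - 17/2 <==> (2*g_1 + 2*s + 2*w < 2 ==> s > -5)))
Answer: WP = forall g_1. ((!(2*s > 2 || 3*s == 0)) <==> (3*s <= 3*w - 17/2 <==> (2*g_1 + 2*s + 2*w < 2 ==> s > -5)))


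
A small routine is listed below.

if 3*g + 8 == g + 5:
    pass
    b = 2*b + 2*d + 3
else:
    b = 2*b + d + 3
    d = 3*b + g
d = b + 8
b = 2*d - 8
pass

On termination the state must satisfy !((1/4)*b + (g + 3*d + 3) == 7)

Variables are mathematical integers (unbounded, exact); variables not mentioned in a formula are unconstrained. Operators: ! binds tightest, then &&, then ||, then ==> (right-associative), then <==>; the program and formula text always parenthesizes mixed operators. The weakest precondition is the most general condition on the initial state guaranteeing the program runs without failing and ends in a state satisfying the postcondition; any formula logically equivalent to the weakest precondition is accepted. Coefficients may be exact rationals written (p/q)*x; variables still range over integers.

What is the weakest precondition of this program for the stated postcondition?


Working backward. After the program, the postcondition !((1/4)*b + (g + 3*d + 3) == 7) must hold; in canonical form it is !((1/4)*b + 3*d + g == 4).
Before skip: !((1/4)*b + 3*d + g == 4)
Before b := 2*d - 8: !((7/2)*d + g == 6)
Before d := b + 8: !((7/2)*b + g == -22)
Then branch requires !(7*b + 7*d + g == -65/2); else branch requires !(7*b + (7/2)*d + g == -65/2).
Before the if: (2*g == -3 ==> (!(7*b + 7*d + g == -65/2))) && ((!(2*g == -3)) ==> (!(7*b + (7/2)*d + g == -65/2)))
Answer: WP = (2*g == -3 ==> (!(7*b + 7*d + g == -65/2))) && ((!(2*g == -3)) ==> (!(7*b + (7/2)*d + g == -65/2)))


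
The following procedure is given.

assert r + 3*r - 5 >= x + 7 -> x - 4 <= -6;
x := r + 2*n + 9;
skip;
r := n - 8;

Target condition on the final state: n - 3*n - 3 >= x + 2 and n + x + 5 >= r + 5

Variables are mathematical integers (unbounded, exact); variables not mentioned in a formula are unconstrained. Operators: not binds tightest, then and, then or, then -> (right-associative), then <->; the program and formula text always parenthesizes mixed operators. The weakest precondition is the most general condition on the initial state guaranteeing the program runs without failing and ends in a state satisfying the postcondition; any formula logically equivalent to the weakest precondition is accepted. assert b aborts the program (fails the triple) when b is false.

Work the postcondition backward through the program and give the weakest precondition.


Working backward. After the program, the postcondition n - 3*n - 3 >= x + 2 and n + x + 5 >= r + 5 must hold; in canonical form it is 2*n + x <= -5 and n + x >= r.
Before r := n - 8: 2*n + x <= -5 and x >= -8
Before skip: 2*n + x <= -5 and x >= -8
Before x := r + 2*n + 9: 4*n + r <= -14 and 2*n + r >= -17
Before assert r + 3*r - 5 >= x + 7 -> x - 4 <= -6: (4*r >= x + 12 -> x <= -2) and 4*n + r <= -14 and 2*n + r >= -17
Answer: WP = (4*r >= x + 12 -> x <= -2) and 4*n + r <= -14 and 2*n + r >= -17


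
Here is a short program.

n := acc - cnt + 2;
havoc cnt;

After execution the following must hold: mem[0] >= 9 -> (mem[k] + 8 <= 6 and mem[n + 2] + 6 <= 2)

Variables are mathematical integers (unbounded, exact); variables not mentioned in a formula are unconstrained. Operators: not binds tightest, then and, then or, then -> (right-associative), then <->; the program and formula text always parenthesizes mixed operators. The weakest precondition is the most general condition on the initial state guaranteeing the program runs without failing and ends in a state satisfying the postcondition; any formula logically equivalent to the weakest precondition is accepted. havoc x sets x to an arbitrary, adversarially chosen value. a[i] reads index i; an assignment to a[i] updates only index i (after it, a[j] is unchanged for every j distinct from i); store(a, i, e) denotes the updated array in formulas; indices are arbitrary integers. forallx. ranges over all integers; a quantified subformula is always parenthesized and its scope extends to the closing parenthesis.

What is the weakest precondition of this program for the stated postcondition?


Working backward. After the program, the postcondition mem[0] >= 9 -> (mem[k] + 8 <= 6 and mem[n + 2] + 6 <= 2) must hold; in canonical form it is mem[0] >= 9 -> (mem[k] <= -2 and mem[n + 2] <= -4).
Before havoc cnt: mem[0] >= 9 -> (mem[k] <= -2 and mem[n + 2] <= -4)
Before n := acc - cnt + 2: mem[0] >= 9 -> (mem[k] <= -2 and mem[acc - cnt + 4] <= -4)
Answer: WP = mem[0] >= 9 -> (mem[k] <= -2 and mem[acc - cnt + 4] <= -4)


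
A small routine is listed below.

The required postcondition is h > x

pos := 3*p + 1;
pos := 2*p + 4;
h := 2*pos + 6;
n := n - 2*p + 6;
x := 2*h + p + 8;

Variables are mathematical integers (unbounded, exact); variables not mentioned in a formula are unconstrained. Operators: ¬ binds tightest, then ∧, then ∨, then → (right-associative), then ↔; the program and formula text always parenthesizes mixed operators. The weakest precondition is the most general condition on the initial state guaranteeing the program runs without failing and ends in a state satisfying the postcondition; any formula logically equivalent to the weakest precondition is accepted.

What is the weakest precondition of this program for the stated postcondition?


Working backward. After the program, h > x must hold.
Before x := 2*h + p + 8: h + p < -8
Before n := n - 2*p + 6: h + p < -8
Before h := 2*pos + 6: p + 2*pos < -14
Before pos := 2*p + 4: 5*p < -22
Before pos := 3*p + 1: 5*p < -22
Answer: WP = 5*p < -22


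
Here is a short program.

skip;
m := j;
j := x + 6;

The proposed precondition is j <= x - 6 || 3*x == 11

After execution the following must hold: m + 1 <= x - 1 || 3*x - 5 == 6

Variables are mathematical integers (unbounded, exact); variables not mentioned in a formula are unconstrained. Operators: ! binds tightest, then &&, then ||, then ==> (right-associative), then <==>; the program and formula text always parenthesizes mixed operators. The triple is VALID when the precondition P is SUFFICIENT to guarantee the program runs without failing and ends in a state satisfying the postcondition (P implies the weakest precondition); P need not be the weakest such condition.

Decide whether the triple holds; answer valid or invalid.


Working backward. After the program, the postcondition m + 1 <= x - 1 || 3*x - 5 == 6 must hold; in canonical form it is m <= x - 2 || 3*x == 11.
Before j := x + 6: m <= x - 2 || 3*x == 11
Before m := j: j <= x - 2 || 3*x == 11
Before skip: j <= x - 2 || 3*x == 11
The weakest precondition is j <= x - 2 || 3*x == 11.
Check whether j <= x - 6 || 3*x == 11 implies it.
Every state satisfying the precondition satisfies the weakest precondition: the implication holds.
Answer: valid


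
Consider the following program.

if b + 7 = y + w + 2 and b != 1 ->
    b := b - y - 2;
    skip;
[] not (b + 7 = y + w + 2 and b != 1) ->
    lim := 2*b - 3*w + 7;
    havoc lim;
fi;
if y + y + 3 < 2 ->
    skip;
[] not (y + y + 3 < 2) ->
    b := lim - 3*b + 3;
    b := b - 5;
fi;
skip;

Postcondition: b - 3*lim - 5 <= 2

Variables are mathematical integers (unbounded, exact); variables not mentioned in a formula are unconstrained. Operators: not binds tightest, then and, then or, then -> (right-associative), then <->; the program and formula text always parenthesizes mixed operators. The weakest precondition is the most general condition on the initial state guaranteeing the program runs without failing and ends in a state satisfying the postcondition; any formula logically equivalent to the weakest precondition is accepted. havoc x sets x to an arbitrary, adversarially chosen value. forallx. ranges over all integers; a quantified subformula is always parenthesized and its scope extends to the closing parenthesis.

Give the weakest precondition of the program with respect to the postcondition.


Working backward. After the program, the postcondition b - 3*lim - 5 <= 2 must hold; in canonical form it is b <= 3*lim + 7.
Before skip: b <= 3*lim + 7
Then branch requires b <= 3*lim + 7; else branch requires 3*b + 2*lim >= -9.
Before the if: (2*y < -1 -> b <= 3*lim + 7) and ((not (2*y < -1)) -> 3*b + 2*lim >= -9)
Then branch requires (2*y < -1 -> b <= 3*lim + y + 9) and ((not (2*y < -1)) -> 3*b + 2*lim >= 3*y - 3); else branch requires forall lim_1. ((2*y < -1 -> b <= 3*lim_1 + 7) and ((not (2*y < -1)) -> 3*b + 2*lim_1 >= -9)).
Before the if: ((b = w + y - 5 and b != 1) -> ((2*y < -1 -> b <= 3*lim + y + 9) and ((not (2*y < -1)) -> 3*b + 2*lim >= 3*y - 3))) and ((not (b = w + y - 5 and b != 1)) -> (forall lim_1. ((2*y < -1 -> b <= 3*lim_1 + 7) and ((not (2*y < -1)) -> 3*b + 2*lim_1 >= -9))))
Answer: WP = ((b = w + y - 5 and b != 1) -> ((2*y < -1 -> b <= 3*lim + y + 9) and ((not (2*y < -1)) -> 3*b + 2*lim >= 3*y - 3))) and ((not (b = w + y - 5 and b != 1)) -> (forall lim_1. ((2*y < -1 -> b <= 3*lim_1 + 7) and ((not (2*y < -1)) -> 3*b + 2*lim_1 >= -9))))


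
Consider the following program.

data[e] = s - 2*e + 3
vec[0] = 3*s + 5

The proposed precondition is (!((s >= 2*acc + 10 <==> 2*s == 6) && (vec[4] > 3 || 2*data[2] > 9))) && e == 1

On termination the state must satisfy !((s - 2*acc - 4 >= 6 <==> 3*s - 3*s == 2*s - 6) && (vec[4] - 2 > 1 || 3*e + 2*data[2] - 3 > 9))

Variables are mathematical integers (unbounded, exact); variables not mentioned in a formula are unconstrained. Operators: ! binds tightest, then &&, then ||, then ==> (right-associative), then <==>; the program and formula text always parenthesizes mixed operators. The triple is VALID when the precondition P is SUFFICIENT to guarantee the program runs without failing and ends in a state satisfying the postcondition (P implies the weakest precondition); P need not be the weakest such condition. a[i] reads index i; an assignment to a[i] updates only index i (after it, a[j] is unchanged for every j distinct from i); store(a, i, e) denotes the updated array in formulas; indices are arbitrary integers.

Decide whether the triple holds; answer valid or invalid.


Working backward. After the program, the postcondition !((s - 2*acc - 4 >= 6 <==> 3*s - 3*s == 2*s - 6) && (vec[4] - 2 > 1 || 3*e + 2*data[2] - 3 > 9)) must hold; in canonical form it is !((s >= 2*acc + 10 <==> 2*s == 6) && (vec[4] > 3 || 2*data[2] + 3*e > 12)).
Before vec[0] := 3*s + 5: !((s >= 2*acc + 10 <==> 2*s == 6) && (vec[4] > 3 || 2*data[2] + 3*e > 12))
Before data[e] := s - 2*e + 3: !((s >= 2*acc + 10 <==> 2*s == 6) && (vec[4] > 3 || 2*store(data, e, -2*e + s + 3)[2] + 3*e > 12))
The weakest precondition is !((s >= 2*acc + 10 <==> 2*s == 6) && (vec[4] > 3 || 2*store(data, e, -2*e + s + 3)[2] + 3*e > 12)).
Check whether (!((s >= 2*acc + 10 <==> 2*s == 6) && (vec[4] > 3 || 2*data[2] > 9))) && e == 1 implies it.
Every state satisfying the precondition satisfies the weakest precondition: the implication holds.
Answer: valid


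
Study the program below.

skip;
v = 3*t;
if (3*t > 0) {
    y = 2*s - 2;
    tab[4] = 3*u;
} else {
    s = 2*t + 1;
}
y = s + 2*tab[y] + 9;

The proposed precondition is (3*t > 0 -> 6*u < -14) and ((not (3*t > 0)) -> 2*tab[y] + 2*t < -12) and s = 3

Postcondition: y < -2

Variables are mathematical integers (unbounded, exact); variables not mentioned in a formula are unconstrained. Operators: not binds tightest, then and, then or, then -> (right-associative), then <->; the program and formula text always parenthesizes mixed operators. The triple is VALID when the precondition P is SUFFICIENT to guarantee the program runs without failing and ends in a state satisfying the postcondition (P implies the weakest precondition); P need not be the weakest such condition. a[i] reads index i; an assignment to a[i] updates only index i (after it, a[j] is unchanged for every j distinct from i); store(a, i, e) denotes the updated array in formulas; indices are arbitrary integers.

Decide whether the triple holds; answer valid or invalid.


Working backward. After the program, y < -2 must hold.
Before y := s + 2*tab[y] + 9: 2*tab[y] + s < -11
Then branch requires 2*store(tab, 4, 3*u)[2*s - 2] + s < -11; else branch requires 2*tab[y] + 2*t < -12.
Before the if: (3*t > 0 -> 2*store(tab, 4, 3*u)[2*s - 2] + s < -11) and ((not (3*t > 0)) -> 2*tab[y] + 2*t < -12)
Before v := 3*t: (3*t > 0 -> 2*store(tab, 4, 3*u)[2*s - 2] + s < -11) and ((not (3*t > 0)) -> 2*tab[y] + 2*t < -12)
Before skip: (3*t > 0 -> 2*store(tab, 4, 3*u)[2*s - 2] + s < -11) and ((not (3*t > 0)) -> 2*tab[y] + 2*t < -12)
The weakest precondition is (3*t > 0 -> 2*store(tab, 4, 3*u)[2*s - 2] + s < -11) and ((not (3*t > 0)) -> 2*tab[y] + 2*t < -12).
Check whether (3*t > 0 -> 6*u < -14) and ((not (3*t > 0)) -> 2*tab[y] + 2*t < -12) and s = 3 implies it.
Every state satisfying the precondition satisfies the weakest precondition: the implication holds.
Answer: valid


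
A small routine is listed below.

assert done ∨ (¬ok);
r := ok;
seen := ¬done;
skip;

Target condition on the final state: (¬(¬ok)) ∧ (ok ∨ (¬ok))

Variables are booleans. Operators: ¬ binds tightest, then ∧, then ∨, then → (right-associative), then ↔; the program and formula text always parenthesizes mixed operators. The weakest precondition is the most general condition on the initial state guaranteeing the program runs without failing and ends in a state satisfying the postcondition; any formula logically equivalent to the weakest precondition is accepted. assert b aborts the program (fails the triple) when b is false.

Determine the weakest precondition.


Working backward. After the program, the postcondition (¬(¬ok)) ∧ (ok ∨ (¬ok)) must hold; in canonical form it is ok.
Before skip: ok
Before seen := ¬done: ok
Before r := ok: ok
Before assert done ∨ (¬ok): (done ∨ (¬ok)) ∧ ok
Answer: WP = (done ∨ (¬ok)) ∧ ok


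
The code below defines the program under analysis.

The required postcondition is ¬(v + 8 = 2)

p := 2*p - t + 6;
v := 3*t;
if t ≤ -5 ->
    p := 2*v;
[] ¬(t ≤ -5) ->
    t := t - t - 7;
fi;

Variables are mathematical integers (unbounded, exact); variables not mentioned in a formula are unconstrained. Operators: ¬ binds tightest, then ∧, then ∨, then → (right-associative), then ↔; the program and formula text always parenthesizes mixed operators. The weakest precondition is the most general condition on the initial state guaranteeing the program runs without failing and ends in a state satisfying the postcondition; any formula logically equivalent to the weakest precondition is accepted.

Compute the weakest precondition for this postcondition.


Working backward. After the program, the postcondition ¬(v + 8 = 2) must hold; in canonical form it is ¬(v = -6).
Then branch requires ¬(v = -6); else branch requires ¬(v = -6).
Before the if: (t ≤ -5 → (¬(v = -6))) ∧ ((¬(t ≤ -5)) → (¬(v = -6)))
Before v := 3*t: (t ≤ -5 → (¬(3*t = -6))) ∧ ((¬(t ≤ -5)) → (¬(3*t = -6)))
Before p := 2*p - t + 6: (t ≤ -5 → (¬(3*t = -6))) ∧ ((¬(t ≤ -5)) → (¬(3*t = -6)))
Answer: WP = (t ≤ -5 → (¬(3*t = -6))) ∧ ((¬(t ≤ -5)) → (¬(3*t = -6)))


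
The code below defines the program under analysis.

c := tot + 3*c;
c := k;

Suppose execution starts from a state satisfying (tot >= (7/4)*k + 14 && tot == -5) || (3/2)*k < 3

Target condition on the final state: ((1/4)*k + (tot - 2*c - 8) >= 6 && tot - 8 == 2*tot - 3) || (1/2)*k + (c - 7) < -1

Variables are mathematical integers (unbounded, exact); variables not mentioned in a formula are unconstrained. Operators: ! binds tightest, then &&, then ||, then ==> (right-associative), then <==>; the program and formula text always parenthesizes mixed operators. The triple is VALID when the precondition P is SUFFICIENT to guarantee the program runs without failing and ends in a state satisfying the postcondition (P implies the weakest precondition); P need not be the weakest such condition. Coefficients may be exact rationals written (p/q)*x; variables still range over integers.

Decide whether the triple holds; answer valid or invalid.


Working backward. After the program, the postcondition ((1/4)*k + (tot - 2*c - 8) >= 6 && tot - 8 == 2*tot - 3) || (1/2)*k + (c - 7) < -1 must hold; in canonical form it is ((1/4)*k + tot >= 2*c + 14 && tot == -5) || c + (1/2)*k < 6.
Before c := k: (tot >= (7/4)*k + 14 && tot == -5) || (3/2)*k < 6
Before c := tot + 3*c: (tot >= (7/4)*k + 14 && tot == -5) || (3/2)*k < 6
The weakest precondition is (tot >= (7/4)*k + 14 && tot == -5) || (3/2)*k < 6.
Check whether (tot >= (7/4)*k + 14 && tot == -5) || (3/2)*k < 3 implies it.
Every state satisfying the precondition satisfies the weakest precondition: the implication holds.
Answer: valid


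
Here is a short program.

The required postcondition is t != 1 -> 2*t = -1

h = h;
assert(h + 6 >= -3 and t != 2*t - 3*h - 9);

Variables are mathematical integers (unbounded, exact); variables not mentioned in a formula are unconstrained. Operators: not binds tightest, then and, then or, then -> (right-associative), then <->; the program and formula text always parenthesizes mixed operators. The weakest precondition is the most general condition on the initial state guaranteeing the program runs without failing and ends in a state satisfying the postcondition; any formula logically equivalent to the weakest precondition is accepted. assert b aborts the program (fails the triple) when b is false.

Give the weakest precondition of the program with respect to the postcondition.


Working backward. After the program, t != 1 -> 2*t = -1 must hold.
Before assert h + 6 >= -3 and t != 2*t - 3*h - 9: h >= -9 and 3*h != t - 9 and (t != 1 -> 2*t = -1)
Before h := h: h >= -9 and 3*h != t - 9 and (t != 1 -> 2*t = -1)
Answer: WP = h >= -9 and 3*h != t - 9 and (t != 1 -> 2*t = -1)


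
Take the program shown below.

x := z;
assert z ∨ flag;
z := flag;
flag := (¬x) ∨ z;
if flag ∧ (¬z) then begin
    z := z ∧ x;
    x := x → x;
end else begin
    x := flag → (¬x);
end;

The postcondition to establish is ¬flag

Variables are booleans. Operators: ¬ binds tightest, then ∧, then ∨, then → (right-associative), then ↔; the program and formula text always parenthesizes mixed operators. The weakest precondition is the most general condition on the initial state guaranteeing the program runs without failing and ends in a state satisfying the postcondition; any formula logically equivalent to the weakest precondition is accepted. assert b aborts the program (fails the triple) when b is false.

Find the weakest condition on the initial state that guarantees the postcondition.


Working backward. After the program, ¬flag must hold.
Then branch requires ¬flag; else branch requires ¬flag.
Before the if: ((flag ∧ (¬z)) → (¬flag)) ∧ ((¬(flag ∧ (¬z))) → (¬flag))
Before flag := (¬x) ∨ z: ((((¬x) ∨ z) ∧ (¬z)) → (¬((¬x) ∨ z))) ∧ ((¬(((¬x) ∨ z) ∧ (¬z))) → (¬((¬x) ∨ z)))
Before z := flag: ((((¬x) ∨ flag) ∧ (¬flag)) → (¬((¬x) ∨ flag))) ∧ ((¬(((¬x) ∨ flag) ∧ (¬flag))) → (¬((¬x) ∨ flag)))
Before assert z ∨ flag: (z ∨ flag) ∧ ((((¬x) ∨ flag) ∧ (¬flag)) → (¬((¬x) ∨ flag))) ∧ ((¬(((¬x) ∨ flag) ∧ (¬flag))) → (¬((¬x) ∨ flag)))
Before x := z: (z ∨ flag) ∧ ((((¬z) ∨ flag) ∧ (¬flag)) → (¬((¬z) ∨ flag))) ∧ ((¬(((¬z) ∨ flag) ∧ (¬flag))) → (¬((¬z) ∨ flag)))
Answer: WP = (z ∨ flag) ∧ ((((¬z) ∨ flag) ∧ (¬flag)) → (¬((¬z) ∨ flag))) ∧ ((¬(((¬z) ∨ flag) ∧ (¬flag))) → (¬((¬z) ∨ flag)))


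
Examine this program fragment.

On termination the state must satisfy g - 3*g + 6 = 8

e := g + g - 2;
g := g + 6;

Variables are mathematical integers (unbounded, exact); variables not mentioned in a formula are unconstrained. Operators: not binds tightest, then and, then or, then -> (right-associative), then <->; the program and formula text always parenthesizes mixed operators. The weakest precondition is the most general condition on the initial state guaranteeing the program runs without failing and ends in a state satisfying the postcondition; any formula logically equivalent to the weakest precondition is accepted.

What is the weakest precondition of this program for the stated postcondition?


Working backward. After the program, the postcondition g - 3*g + 6 = 8 must hold; in canonical form it is 2*g = -2.
Before g := g + 6: 2*g = -14
Before e := g + g - 2: 2*g = -14
Answer: WP = 2*g = -14


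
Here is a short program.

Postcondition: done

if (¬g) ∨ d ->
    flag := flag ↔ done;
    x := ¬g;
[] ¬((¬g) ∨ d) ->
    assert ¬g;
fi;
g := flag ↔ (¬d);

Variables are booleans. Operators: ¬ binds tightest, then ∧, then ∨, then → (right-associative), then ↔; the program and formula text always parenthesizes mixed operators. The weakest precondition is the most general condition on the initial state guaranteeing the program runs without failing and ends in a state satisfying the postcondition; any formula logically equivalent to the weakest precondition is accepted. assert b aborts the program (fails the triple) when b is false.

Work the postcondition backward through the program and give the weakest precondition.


Working backward. After the program, done must hold.
Before g := flag ↔ (¬d): done
Then branch requires done; else branch requires (¬g) ∧ done.
Before the if: (((¬g) ∨ d) → done) ∧ ((¬((¬g) ∨ d)) → ((¬g) ∧ done))
Answer: WP = (((¬g) ∨ d) → done) ∧ ((¬((¬g) ∨ d)) → ((¬g) ∧ done))


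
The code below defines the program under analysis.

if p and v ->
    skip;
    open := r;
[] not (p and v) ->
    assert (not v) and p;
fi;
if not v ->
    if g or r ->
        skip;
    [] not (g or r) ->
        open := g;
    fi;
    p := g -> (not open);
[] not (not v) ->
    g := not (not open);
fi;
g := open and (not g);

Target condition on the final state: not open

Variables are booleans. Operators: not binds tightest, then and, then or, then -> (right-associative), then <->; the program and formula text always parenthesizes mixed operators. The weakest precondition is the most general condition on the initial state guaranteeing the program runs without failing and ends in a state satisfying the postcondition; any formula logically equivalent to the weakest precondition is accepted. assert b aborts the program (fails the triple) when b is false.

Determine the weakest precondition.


Working backward. After the program, not open must hold.
Before g := open and (not g): not open
Then branch requires ((g or r) -> (not open)) and ((not (g or r)) -> (not g)); else branch requires not open.
Before the if: ((not v) -> (((g or r) -> (not open)) and ((not (g or r)) -> (not g)))) and (v -> (not open))
Then branch requires ((not v) -> (((g or r) -> (not r)) and ((not (g or r)) -> (not g)))) and (v -> (not r)); else branch requires (not v) and p and ((not v) -> (((g or r) -> (not open)) and ((not (g or r)) -> (not g)))) and (v -> (not open)).
Before the if: ((p and v) -> (((not v) -> (((g or r) -> (not r)) and ((not (g or r)) -> (not g)))) and (v -> (not r)))) and ((not (p and v)) -> ((not v) and p and ((not v) -> (((g or r) -> (not open)) and ((not (g or r)) -> (not g)))) and (v -> (not open))))
Answer: WP = ((p and v) -> (((not v) -> (((g or r) -> (not r)) and ((not (g or r)) -> (not g)))) and (v -> (not r)))) and ((not (p and v)) -> ((not v) and p and ((not v) -> (((g or r) -> (not open)) and ((not (g or r)) -> (not g)))) and (v -> (not open))))


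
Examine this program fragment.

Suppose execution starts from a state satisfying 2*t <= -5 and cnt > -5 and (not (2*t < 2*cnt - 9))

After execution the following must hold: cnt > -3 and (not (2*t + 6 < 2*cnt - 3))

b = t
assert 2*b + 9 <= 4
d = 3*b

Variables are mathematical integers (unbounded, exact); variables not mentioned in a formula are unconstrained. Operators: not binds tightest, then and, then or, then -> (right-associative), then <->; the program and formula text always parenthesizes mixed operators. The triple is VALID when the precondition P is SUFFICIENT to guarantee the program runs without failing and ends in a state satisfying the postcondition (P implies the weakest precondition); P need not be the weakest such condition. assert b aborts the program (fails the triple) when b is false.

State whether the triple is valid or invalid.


Working backward. After the program, the postcondition cnt > -3 and (not (2*t + 6 < 2*cnt - 3)) must hold; in canonical form it is cnt > -3 and (not (2*t < 2*cnt - 9)).
Before d := 3*b: cnt > -3 and (not (2*t < 2*cnt - 9))
Before assert 2*b + 9 <= 4: 2*b <= -5 and cnt > -3 and (not (2*t < 2*cnt - 9))
Before b := t: 2*t <= -5 and cnt > -3 and (not (2*t < 2*cnt - 9))
The weakest precondition is 2*t <= -5 and cnt > -3 and (not (2*t < 2*cnt - 9)).
Check whether 2*t <= -5 and cnt > -5 and (not (2*t < 2*cnt - 9)) implies it.
Countermodel: at the initial state cnt = -3, t = -3, the precondition holds but the weakest precondition fails.
Answer: invalid
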